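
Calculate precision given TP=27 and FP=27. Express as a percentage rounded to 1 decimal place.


Precision = TP / (TP + FP) * 100
= 27 / (27 + 27)
= 27 / 54
= 0.5
= 50.0%

50.0


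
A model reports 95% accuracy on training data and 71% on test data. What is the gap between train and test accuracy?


Gap = train_accuracy - test_accuracy
= 95 - 71
= 24%
This large gap strongly indicates overfitting.

24


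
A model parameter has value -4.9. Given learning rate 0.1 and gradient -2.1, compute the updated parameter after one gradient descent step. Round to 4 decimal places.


w_new = w_old - lr * gradient
= -4.9 - 0.1 * -2.1
= -4.9 - (-0.21)
= -4.6900

-4.6900


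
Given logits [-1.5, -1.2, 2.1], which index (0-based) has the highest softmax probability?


Softmax is a monotonic transformation, so it preserves the argmax.
We need to find the index of the maximum logit.
Index 0: -1.5
Index 1: -1.2
Index 2: 2.1
Maximum logit = 2.1 at index 2

2


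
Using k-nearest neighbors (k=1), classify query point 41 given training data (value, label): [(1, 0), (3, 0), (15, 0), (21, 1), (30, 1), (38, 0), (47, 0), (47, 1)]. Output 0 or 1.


Distances from query 41:
Point 38 (class 0): distance = 3
K=1 nearest neighbors: classes = [0]
Votes for class 1: 0 / 1
Majority vote => class 0

0


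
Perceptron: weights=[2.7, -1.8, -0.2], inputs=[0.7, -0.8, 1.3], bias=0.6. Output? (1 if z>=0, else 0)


z = w . x + b
= 2.7*0.7 + -1.8*-0.8 + -0.2*1.3 + 0.6
= 1.89 + 1.44 + -0.26 + 0.6
= 3.07 + 0.6
= 3.67
Since z = 3.67 >= 0, output = 1

1


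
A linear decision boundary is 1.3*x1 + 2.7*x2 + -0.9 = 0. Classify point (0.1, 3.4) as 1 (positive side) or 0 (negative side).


Compute 1.3 * 0.1 + 2.7 * 3.4 + -0.9
= 0.13 + 9.18 + -0.9
= 8.41
Since 8.41 >= 0, the point is on the positive side.

1


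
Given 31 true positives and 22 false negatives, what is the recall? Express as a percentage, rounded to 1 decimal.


Recall = TP / (TP + FN) * 100
= 31 / (31 + 22)
= 31 / 53
= 0.5849
= 58.5%

58.5


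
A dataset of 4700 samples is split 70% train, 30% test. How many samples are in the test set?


Train samples = 4700 * 70% = 3290
Test samples = 4700 - 3290
= 1410

1410


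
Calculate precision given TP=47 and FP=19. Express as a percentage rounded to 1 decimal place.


Precision = TP / (TP + FP) * 100
= 47 / (47 + 19)
= 47 / 66
= 0.7121
= 71.2%

71.2


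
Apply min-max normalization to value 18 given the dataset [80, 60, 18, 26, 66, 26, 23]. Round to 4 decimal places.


Min = 18, Max = 80
Range = 80 - 18 = 62
Scaled = (x - min) / (max - min)
= (18 - 18) / 62
= 0 / 62
= 0.0000

0.0000


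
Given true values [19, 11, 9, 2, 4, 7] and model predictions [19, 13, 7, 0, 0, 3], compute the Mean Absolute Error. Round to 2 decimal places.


Absolute errors: [0, 2, 2, 2, 4, 4]
Sum of absolute errors = 14
MAE = 14 / 6 = 2.33

2.33


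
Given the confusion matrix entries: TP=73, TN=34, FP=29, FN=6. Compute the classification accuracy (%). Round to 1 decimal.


Accuracy = (TP + TN) / (TP + TN + FP + FN) * 100
= (73 + 34) / (73 + 34 + 29 + 6)
= 107 / 142
= 0.7535
= 75.4%

75.4


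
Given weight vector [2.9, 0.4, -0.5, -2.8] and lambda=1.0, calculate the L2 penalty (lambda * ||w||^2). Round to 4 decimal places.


Squaring each weight:
2.9^2 = 8.41
0.4^2 = 0.16
(-0.5)^2 = 0.25
(-2.8)^2 = 7.84
Sum of squares = 16.66
Penalty = 1.0 * 16.66 = 16.6600

16.6600


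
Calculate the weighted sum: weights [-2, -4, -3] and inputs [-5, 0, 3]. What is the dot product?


Element-wise products:
-2 * -5 = 10
-4 * 0 = 0
-3 * 3 = -9
Sum = 10 + 0 + -9
= 1

1


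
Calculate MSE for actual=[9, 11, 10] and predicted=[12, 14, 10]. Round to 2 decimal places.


Differences: [-3, -3, 0]
Squared errors: [9, 9, 0]
Sum of squared errors = 18
MSE = 18 / 3 = 6.00

6.00


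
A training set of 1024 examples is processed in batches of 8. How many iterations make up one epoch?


Iterations per epoch = dataset_size / batch_size
= 1024 / 8
= 128

128


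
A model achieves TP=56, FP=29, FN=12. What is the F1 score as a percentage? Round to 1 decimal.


Precision = TP / (TP + FP) = 56 / 85 = 0.6588
Recall = TP / (TP + FN) = 56 / 68 = 0.8235
F1 = 2 * P * R / (P + R)
= 2 * 0.6588 * 0.8235 / (0.6588 + 0.8235)
= 1.0851 / 1.4824
= 0.732
As percentage: 73.2%

73.2


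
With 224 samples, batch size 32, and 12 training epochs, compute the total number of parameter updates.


Iterations per epoch = 224 / 32 = 7
Total updates = iterations_per_epoch * epochs
= 7 * 12
= 84

84


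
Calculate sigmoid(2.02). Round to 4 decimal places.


sigmoid(z) = 1 / (1 + exp(-z))
exp(-(2.02)) = exp(-2.02) = 0.1327
1 + 0.1327 = 1.1327
1 / 1.1327 = 0.8829

0.8829


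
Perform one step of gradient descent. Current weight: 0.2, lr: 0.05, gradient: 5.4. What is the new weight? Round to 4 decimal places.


w_new = w_old - lr * gradient
= 0.2 - 0.05 * 5.4
= 0.2 - (0.27)
= -0.0700

-0.0700


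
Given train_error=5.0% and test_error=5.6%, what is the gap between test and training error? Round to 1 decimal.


Generalization gap = test_error - train_error
= 5.6 - 5.0
= 0.6%
A small gap suggests good generalization.

0.6


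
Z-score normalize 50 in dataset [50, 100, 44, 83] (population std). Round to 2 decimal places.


Mean = (50 + 100 + 44 + 83) / 4 = 69.25
Variance = sum((x_i - mean)^2) / n = 535.6875
Std = sqrt(535.6875) = 23.1449
Z = (x - mean) / std
= (50 - 69.25) / 23.1449
= -19.25 / 23.1449
= -0.83

-0.83


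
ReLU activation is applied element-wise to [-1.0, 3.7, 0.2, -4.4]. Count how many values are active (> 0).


ReLU(x) = max(0, x) for each element:
ReLU(-1.0) = 0
ReLU(3.7) = 3.7
ReLU(0.2) = 0.2
ReLU(-4.4) = 0
Active neurons (>0): 2

2


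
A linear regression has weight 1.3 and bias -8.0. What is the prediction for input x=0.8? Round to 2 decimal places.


y = 1.3 * 0.8 + (-8.0)
= 1.04 + (-8.0)
= -6.96

-6.96


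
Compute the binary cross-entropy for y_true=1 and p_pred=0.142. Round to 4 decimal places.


For y=1: Loss = -log(p)
= -log(0.142)
= -(-1.9519)
= 1.9519

1.9519


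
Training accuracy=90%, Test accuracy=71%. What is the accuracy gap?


Gap = train_accuracy - test_accuracy
= 90 - 71
= 19%
This gap suggests the model is overfitting.

19


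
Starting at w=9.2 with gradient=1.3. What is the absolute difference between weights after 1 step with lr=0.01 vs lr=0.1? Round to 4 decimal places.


With lr=0.01: w_new = 9.2 - 0.01 * 1.3 = 9.187
With lr=0.1: w_new = 9.2 - 0.1 * 1.3 = 9.07
Absolute difference = |9.187 - 9.07|
= 0.1170

0.1170


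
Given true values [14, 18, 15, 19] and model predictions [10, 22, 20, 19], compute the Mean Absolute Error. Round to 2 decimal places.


Absolute errors: [4, 4, 5, 0]
Sum of absolute errors = 13
MAE = 13 / 4 = 3.25

3.25


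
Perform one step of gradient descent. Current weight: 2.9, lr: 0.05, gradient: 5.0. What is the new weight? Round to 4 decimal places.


w_new = w_old - lr * gradient
= 2.9 - 0.05 * 5.0
= 2.9 - (0.25)
= 2.6500

2.6500


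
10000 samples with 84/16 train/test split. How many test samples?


Train samples = 10000 * 84% = 8400
Test samples = 10000 - 8400
= 1600

1600


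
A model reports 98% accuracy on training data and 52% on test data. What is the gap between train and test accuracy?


Gap = train_accuracy - test_accuracy
= 98 - 52
= 46%
This large gap strongly indicates overfitting.

46


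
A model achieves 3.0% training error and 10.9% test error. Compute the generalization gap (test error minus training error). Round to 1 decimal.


Generalization gap = test_error - train_error
= 10.9 - 3.0
= 7.9%
A moderate gap.

7.9


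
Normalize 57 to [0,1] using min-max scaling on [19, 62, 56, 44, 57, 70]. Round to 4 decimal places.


Min = 19, Max = 70
Range = 70 - 19 = 51
Scaled = (x - min) / (max - min)
= (57 - 19) / 51
= 38 / 51
= 0.7451

0.7451


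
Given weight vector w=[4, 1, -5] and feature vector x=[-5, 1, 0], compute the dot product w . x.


Element-wise products:
4 * -5 = -20
1 * 1 = 1
-5 * 0 = 0
Sum = -20 + 1 + 0
= -19

-19


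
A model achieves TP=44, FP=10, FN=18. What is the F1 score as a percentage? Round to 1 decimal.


Precision = TP / (TP + FP) = 44 / 54 = 0.8148
Recall = TP / (TP + FN) = 44 / 62 = 0.7097
F1 = 2 * P * R / (P + R)
= 2 * 0.8148 * 0.7097 / (0.8148 + 0.7097)
= 1.1565 / 1.5245
= 0.7586
As percentage: 75.9%

75.9


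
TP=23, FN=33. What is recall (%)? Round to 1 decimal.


Recall = TP / (TP + FN) * 100
= 23 / (23 + 33)
= 23 / 56
= 0.4107
= 41.1%

41.1


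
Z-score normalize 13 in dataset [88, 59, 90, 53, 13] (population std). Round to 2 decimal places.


Mean = (88 + 59 + 90 + 53 + 13) / 5 = 60.6
Variance = sum((x_i - mean)^2) / n = 788.24
Std = sqrt(788.24) = 28.0756
Z = (x - mean) / std
= (13 - 60.6) / 28.0756
= -47.6 / 28.0756
= -1.70

-1.70


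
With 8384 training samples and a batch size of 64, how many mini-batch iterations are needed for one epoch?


Iterations per epoch = dataset_size / batch_size
= 8384 / 64
= 131

131


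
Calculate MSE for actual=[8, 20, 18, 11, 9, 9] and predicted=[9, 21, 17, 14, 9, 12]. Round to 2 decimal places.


Differences: [-1, -1, 1, -3, 0, -3]
Squared errors: [1, 1, 1, 9, 0, 9]
Sum of squared errors = 21
MSE = 21 / 6 = 3.50

3.50


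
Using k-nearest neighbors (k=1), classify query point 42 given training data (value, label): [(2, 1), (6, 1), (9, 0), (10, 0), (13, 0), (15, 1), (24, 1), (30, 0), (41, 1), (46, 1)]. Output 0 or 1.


Distances from query 42:
Point 41 (class 1): distance = 1
K=1 nearest neighbors: classes = [1]
Votes for class 1: 1 / 1
Majority vote => class 1

1


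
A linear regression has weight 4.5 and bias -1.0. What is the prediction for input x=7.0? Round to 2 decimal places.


y = 4.5 * 7.0 + (-1.0)
= 31.5 + (-1.0)
= 30.50

30.50


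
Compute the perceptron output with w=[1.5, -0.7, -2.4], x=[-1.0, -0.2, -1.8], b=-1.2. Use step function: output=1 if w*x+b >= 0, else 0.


z = w . x + b
= 1.5*-1.0 + -0.7*-0.2 + -2.4*-1.8 + -1.2
= -1.5 + 0.14 + 4.32 + -1.2
= 2.96 + -1.2
= 1.76
Since z = 1.76 >= 0, output = 1

1


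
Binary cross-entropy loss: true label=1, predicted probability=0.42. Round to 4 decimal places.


For y=1: Loss = -log(p)
= -log(0.42)
= -(-0.8675)
= 0.8675

0.8675


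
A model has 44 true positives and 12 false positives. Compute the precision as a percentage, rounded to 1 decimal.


Precision = TP / (TP + FP) * 100
= 44 / (44 + 12)
= 44 / 56
= 0.7857
= 78.6%

78.6


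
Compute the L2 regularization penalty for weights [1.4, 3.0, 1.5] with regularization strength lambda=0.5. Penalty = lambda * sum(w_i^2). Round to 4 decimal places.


Squaring each weight:
1.4^2 = 1.96
3.0^2 = 9.0
1.5^2 = 2.25
Sum of squares = 13.21
Penalty = 0.5 * 13.21 = 6.6050

6.6050


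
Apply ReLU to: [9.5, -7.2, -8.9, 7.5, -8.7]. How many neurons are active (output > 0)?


ReLU(x) = max(0, x) for each element:
ReLU(9.5) = 9.5
ReLU(-7.2) = 0
ReLU(-8.9) = 0
ReLU(7.5) = 7.5
ReLU(-8.7) = 0
Active neurons (>0): 2

2


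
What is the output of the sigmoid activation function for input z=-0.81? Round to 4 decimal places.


sigmoid(z) = 1 / (1 + exp(-z))
exp(-(-0.81)) = exp(0.81) = 2.2479
1 + 2.2479 = 3.2479
1 / 3.2479 = 0.3079

0.3079


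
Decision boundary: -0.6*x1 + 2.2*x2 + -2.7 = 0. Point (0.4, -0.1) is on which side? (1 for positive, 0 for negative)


Compute -0.6 * 0.4 + 2.2 * -0.1 + -2.7
= -0.24 + -0.22 + -2.7
= -3.16
Since -3.16 < 0, the point is on the negative side.

0


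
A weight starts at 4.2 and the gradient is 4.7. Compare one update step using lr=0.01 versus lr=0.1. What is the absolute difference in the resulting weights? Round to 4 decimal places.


With lr=0.01: w_new = 4.2 - 0.01 * 4.7 = 4.153
With lr=0.1: w_new = 4.2 - 0.1 * 4.7 = 3.73
Absolute difference = |4.153 - 3.73|
= 0.4230

0.4230


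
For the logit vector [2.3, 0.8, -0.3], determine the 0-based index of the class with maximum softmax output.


Softmax is a monotonic transformation, so it preserves the argmax.
We need to find the index of the maximum logit.
Index 0: 2.3
Index 1: 0.8
Index 2: -0.3
Maximum logit = 2.3 at index 0

0


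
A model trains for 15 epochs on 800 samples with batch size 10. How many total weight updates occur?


Iterations per epoch = 800 / 10 = 80
Total updates = iterations_per_epoch * epochs
= 80 * 15
= 1200

1200


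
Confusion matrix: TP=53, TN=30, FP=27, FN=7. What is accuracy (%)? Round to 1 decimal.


Accuracy = (TP + TN) / (TP + TN + FP + FN) * 100
= (53 + 30) / (53 + 30 + 27 + 7)
= 83 / 117
= 0.7094
= 70.9%

70.9


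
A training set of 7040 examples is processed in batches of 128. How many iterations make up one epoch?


Iterations per epoch = dataset_size / batch_size
= 7040 / 128
= 55

55


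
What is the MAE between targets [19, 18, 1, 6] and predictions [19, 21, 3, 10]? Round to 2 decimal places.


Absolute errors: [0, 3, 2, 4]
Sum of absolute errors = 9
MAE = 9 / 4 = 2.25

2.25


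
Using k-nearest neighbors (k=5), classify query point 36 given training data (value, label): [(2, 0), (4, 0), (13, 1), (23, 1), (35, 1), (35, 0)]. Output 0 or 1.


Distances from query 36:
Point 35 (class 0): distance = 1
Point 35 (class 1): distance = 1
Point 23 (class 1): distance = 13
Point 13 (class 1): distance = 23
Point 4 (class 0): distance = 32
K=5 nearest neighbors: classes = [0, 1, 1, 1, 0]
Votes for class 1: 3 / 5
Majority vote => class 1

1


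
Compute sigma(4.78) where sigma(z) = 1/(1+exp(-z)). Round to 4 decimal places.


sigmoid(z) = 1 / (1 + exp(-z))
exp(-(4.78)) = exp(-4.78) = 0.0084
1 + 0.0084 = 1.0084
1 / 1.0084 = 0.9917

0.9917


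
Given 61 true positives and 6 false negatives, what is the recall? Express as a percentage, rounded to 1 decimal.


Recall = TP / (TP + FN) * 100
= 61 / (61 + 6)
= 61 / 67
= 0.9104
= 91.0%

91.0


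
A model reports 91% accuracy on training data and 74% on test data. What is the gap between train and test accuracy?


Gap = train_accuracy - test_accuracy
= 91 - 74
= 17%
This gap suggests the model is overfitting.

17


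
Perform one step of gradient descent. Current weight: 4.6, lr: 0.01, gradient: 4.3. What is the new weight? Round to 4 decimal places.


w_new = w_old - lr * gradient
= 4.6 - 0.01 * 4.3
= 4.6 - (0.043)
= 4.5570

4.5570


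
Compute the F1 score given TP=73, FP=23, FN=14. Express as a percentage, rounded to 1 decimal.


Precision = TP / (TP + FP) = 73 / 96 = 0.7604
Recall = TP / (TP + FN) = 73 / 87 = 0.8391
F1 = 2 * P * R / (P + R)
= 2 * 0.7604 * 0.8391 / (0.7604 + 0.8391)
= 1.2761 / 1.5995
= 0.7978
As percentage: 79.8%

79.8


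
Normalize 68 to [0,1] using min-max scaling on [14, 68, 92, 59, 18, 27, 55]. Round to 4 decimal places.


Min = 14, Max = 92
Range = 92 - 14 = 78
Scaled = (x - min) / (max - min)
= (68 - 14) / 78
= 54 / 78
= 0.6923

0.6923


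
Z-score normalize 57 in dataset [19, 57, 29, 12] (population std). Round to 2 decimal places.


Mean = (19 + 57 + 29 + 12) / 4 = 29.25
Variance = sum((x_i - mean)^2) / n = 293.1875
Std = sqrt(293.1875) = 17.1227
Z = (x - mean) / std
= (57 - 29.25) / 17.1227
= 27.75 / 17.1227
= 1.62

1.62


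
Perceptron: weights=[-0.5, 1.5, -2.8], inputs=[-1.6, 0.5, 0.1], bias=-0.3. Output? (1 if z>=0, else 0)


z = w . x + b
= -0.5*-1.6 + 1.5*0.5 + -2.8*0.1 + -0.3
= 0.8 + 0.75 + -0.28 + -0.3
= 1.27 + -0.3
= 0.97
Since z = 0.97 >= 0, output = 1

1


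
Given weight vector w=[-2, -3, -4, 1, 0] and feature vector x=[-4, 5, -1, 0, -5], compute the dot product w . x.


Element-wise products:
-2 * -4 = 8
-3 * 5 = -15
-4 * -1 = 4
1 * 0 = 0
0 * -5 = 0
Sum = 8 + -15 + 4 + 0 + 0
= -3

-3


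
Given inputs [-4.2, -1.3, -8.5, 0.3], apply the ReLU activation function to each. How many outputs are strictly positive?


ReLU(x) = max(0, x) for each element:
ReLU(-4.2) = 0
ReLU(-1.3) = 0
ReLU(-8.5) = 0
ReLU(0.3) = 0.3
Active neurons (>0): 1

1


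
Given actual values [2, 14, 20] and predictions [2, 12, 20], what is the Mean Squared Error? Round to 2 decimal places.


Differences: [0, 2, 0]
Squared errors: [0, 4, 0]
Sum of squared errors = 4
MSE = 4 / 3 = 1.33

1.33


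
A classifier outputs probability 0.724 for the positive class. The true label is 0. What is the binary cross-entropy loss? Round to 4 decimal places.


For y=0: Loss = -log(1-p)
= -log(1 - 0.724)
= -log(0.276)
= -(-1.2874)
= 1.2874

1.2874


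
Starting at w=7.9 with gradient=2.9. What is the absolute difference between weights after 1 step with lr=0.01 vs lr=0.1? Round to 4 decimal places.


With lr=0.01: w_new = 7.9 - 0.01 * 2.9 = 7.871
With lr=0.1: w_new = 7.9 - 0.1 * 2.9 = 7.61
Absolute difference = |7.871 - 7.61|
= 0.2610

0.2610


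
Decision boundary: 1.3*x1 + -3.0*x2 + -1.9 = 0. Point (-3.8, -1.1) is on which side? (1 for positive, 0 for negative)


Compute 1.3 * -3.8 + -3.0 * -1.1 + -1.9
= -4.94 + 3.3 + -1.9
= -3.54
Since -3.54 < 0, the point is on the negative side.

0


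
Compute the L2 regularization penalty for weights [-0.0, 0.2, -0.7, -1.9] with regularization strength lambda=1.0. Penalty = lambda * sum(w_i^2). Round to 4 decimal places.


Squaring each weight:
(-0.0)^2 = 0.0
0.2^2 = 0.04
(-0.7)^2 = 0.49
(-1.9)^2 = 3.61
Sum of squares = 4.14
Penalty = 1.0 * 4.14 = 4.1400

4.1400


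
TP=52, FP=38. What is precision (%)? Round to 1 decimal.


Precision = TP / (TP + FP) * 100
= 52 / (52 + 38)
= 52 / 90
= 0.5778
= 57.8%

57.8


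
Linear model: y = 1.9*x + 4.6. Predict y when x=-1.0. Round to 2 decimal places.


y = 1.9 * -1.0 + (4.6)
= -1.9 + (4.6)
= 2.70

2.70


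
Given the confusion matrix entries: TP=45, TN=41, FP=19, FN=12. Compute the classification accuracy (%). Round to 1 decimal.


Accuracy = (TP + TN) / (TP + TN + FP + FN) * 100
= (45 + 41) / (45 + 41 + 19 + 12)
= 86 / 117
= 0.735
= 73.5%

73.5


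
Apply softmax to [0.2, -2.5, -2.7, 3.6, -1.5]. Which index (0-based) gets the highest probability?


Softmax is a monotonic transformation, so it preserves the argmax.
We need to find the index of the maximum logit.
Index 0: 0.2
Index 1: -2.5
Index 2: -2.7
Index 3: 3.6
Index 4: -1.5
Maximum logit = 3.6 at index 3

3


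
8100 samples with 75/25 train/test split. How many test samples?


Train samples = 8100 * 75% = 6075
Test samples = 8100 - 6075
= 2025

2025


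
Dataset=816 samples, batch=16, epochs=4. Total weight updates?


Iterations per epoch = 816 / 16 = 51
Total updates = iterations_per_epoch * epochs
= 51 * 4
= 204

204


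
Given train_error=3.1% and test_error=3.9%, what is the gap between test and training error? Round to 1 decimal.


Generalization gap = test_error - train_error
= 3.9 - 3.1
= 0.8%
A small gap suggests good generalization.

0.8


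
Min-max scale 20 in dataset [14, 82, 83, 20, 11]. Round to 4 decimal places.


Min = 11, Max = 83
Range = 83 - 11 = 72
Scaled = (x - min) / (max - min)
= (20 - 11) / 72
= 9 / 72
= 0.1250

0.1250


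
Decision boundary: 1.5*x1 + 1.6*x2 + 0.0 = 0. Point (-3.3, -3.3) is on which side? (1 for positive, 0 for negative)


Compute 1.5 * -3.3 + 1.6 * -3.3 + 0.0
= -4.95 + -5.28 + 0.0
= -10.23
Since -10.23 < 0, the point is on the negative side.

0


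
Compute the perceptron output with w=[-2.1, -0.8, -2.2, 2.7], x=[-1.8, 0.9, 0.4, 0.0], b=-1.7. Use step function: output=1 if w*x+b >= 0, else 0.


z = w . x + b
= -2.1*-1.8 + -0.8*0.9 + -2.2*0.4 + 2.7*0.0 + -1.7
= 3.78 + -0.72 + -0.88 + 0.0 + -1.7
= 2.18 + -1.7
= 0.48
Since z = 0.48 >= 0, output = 1

1


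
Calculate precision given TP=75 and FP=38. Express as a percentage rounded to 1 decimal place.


Precision = TP / (TP + FP) * 100
= 75 / (75 + 38)
= 75 / 113
= 0.6637
= 66.4%

66.4


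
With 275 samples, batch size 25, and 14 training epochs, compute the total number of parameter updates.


Iterations per epoch = 275 / 25 = 11
Total updates = iterations_per_epoch * epochs
= 11 * 14
= 154

154


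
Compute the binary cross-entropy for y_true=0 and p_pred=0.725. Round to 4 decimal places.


For y=0: Loss = -log(1-p)
= -log(1 - 0.725)
= -log(0.275)
= -(-1.291)
= 1.2910

1.2910


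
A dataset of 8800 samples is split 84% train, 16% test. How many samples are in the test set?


Train samples = 8800 * 84% = 7392
Test samples = 8800 - 7392
= 1408

1408


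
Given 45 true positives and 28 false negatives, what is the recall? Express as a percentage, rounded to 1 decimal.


Recall = TP / (TP + FN) * 100
= 45 / (45 + 28)
= 45 / 73
= 0.6164
= 61.6%

61.6


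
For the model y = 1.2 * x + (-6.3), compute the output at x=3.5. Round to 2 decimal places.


y = 1.2 * 3.5 + (-6.3)
= 4.2 + (-6.3)
= -2.10

-2.10


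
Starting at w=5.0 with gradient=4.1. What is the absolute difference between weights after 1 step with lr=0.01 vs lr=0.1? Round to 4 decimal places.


With lr=0.01: w_new = 5.0 - 0.01 * 4.1 = 4.959
With lr=0.1: w_new = 5.0 - 0.1 * 4.1 = 4.59
Absolute difference = |4.959 - 4.59|
= 0.3690

0.3690


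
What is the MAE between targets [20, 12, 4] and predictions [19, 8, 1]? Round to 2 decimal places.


Absolute errors: [1, 4, 3]
Sum of absolute errors = 8
MAE = 8 / 3 = 2.67

2.67


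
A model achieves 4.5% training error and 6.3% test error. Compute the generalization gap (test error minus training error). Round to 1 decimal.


Generalization gap = test_error - train_error
= 6.3 - 4.5
= 1.8%
A small gap suggests good generalization.

1.8


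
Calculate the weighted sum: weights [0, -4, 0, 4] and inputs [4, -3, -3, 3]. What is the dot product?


Element-wise products:
0 * 4 = 0
-4 * -3 = 12
0 * -3 = 0
4 * 3 = 12
Sum = 0 + 12 + 0 + 12
= 24

24


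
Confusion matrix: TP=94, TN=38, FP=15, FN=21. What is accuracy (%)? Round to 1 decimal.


Accuracy = (TP + TN) / (TP + TN + FP + FN) * 100
= (94 + 38) / (94 + 38 + 15 + 21)
= 132 / 168
= 0.7857
= 78.6%

78.6


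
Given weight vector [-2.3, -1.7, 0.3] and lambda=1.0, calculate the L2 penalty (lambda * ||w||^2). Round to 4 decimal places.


Squaring each weight:
(-2.3)^2 = 5.29
(-1.7)^2 = 2.89
0.3^2 = 0.09
Sum of squares = 8.27
Penalty = 1.0 * 8.27 = 8.2700

8.2700


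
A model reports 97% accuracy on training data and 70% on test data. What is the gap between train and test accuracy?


Gap = train_accuracy - test_accuracy
= 97 - 70
= 27%
This large gap strongly indicates overfitting.

27


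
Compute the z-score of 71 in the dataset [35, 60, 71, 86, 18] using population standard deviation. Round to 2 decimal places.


Mean = (35 + 60 + 71 + 86 + 18) / 5 = 54.0
Variance = sum((x_i - mean)^2) / n = 601.2
Std = sqrt(601.2) = 24.5194
Z = (x - mean) / std
= (71 - 54.0) / 24.5194
= 17.0 / 24.5194
= 0.69

0.69


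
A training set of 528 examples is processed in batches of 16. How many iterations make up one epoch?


Iterations per epoch = dataset_size / batch_size
= 528 / 16
= 33

33


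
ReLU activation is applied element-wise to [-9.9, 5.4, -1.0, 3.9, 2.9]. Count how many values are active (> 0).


ReLU(x) = max(0, x) for each element:
ReLU(-9.9) = 0
ReLU(5.4) = 5.4
ReLU(-1.0) = 0
ReLU(3.9) = 3.9
ReLU(2.9) = 2.9
Active neurons (>0): 3

3


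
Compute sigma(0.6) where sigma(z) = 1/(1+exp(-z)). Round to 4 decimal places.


sigmoid(z) = 1 / (1 + exp(-z))
exp(-(0.6)) = exp(-0.6) = 0.5488
1 + 0.5488 = 1.5488
1 / 1.5488 = 0.6457

0.6457


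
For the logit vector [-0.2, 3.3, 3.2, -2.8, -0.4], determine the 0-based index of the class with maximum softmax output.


Softmax is a monotonic transformation, so it preserves the argmax.
We need to find the index of the maximum logit.
Index 0: -0.2
Index 1: 3.3
Index 2: 3.2
Index 3: -2.8
Index 4: -0.4
Maximum logit = 3.3 at index 1

1


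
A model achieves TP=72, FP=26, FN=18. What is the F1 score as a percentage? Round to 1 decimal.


Precision = TP / (TP + FP) = 72 / 98 = 0.7347
Recall = TP / (TP + FN) = 72 / 90 = 0.8
F1 = 2 * P * R / (P + R)
= 2 * 0.7347 * 0.8 / (0.7347 + 0.8)
= 1.1755 / 1.5347
= 0.766
As percentage: 76.6%

76.6


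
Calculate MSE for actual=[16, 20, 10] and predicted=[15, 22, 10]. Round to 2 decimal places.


Differences: [1, -2, 0]
Squared errors: [1, 4, 0]
Sum of squared errors = 5
MSE = 5 / 3 = 1.67

1.67


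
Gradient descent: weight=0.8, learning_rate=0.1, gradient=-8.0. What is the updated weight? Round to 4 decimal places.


w_new = w_old - lr * gradient
= 0.8 - 0.1 * -8.0
= 0.8 - (-0.8)
= 1.6000

1.6000


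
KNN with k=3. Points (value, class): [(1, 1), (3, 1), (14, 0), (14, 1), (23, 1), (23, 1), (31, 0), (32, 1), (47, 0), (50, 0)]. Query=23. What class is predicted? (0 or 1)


Distances from query 23:
Point 23 (class 1): distance = 0
Point 23 (class 1): distance = 0
Point 31 (class 0): distance = 8
K=3 nearest neighbors: classes = [1, 1, 0]
Votes for class 1: 2 / 3
Majority vote => class 1

1


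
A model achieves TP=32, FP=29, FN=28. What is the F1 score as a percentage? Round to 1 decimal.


Precision = TP / (TP + FP) = 32 / 61 = 0.5246
Recall = TP / (TP + FN) = 32 / 60 = 0.5333
F1 = 2 * P * R / (P + R)
= 2 * 0.5246 * 0.5333 / (0.5246 + 0.5333)
= 0.5596 / 1.0579
= 0.5289
As percentage: 52.9%

52.9


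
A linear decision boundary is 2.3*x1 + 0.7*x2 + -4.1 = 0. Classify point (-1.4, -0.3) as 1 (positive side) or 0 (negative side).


Compute 2.3 * -1.4 + 0.7 * -0.3 + -4.1
= -3.22 + -0.21 + -4.1
= -7.53
Since -7.53 < 0, the point is on the negative side.

0


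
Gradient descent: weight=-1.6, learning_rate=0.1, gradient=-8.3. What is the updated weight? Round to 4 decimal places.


w_new = w_old - lr * gradient
= -1.6 - 0.1 * -8.3
= -1.6 - (-0.83)
= -0.7700

-0.7700


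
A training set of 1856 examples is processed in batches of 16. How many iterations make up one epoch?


Iterations per epoch = dataset_size / batch_size
= 1856 / 16
= 116

116


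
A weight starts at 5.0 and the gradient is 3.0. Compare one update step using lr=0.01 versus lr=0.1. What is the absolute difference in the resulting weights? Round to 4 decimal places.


With lr=0.01: w_new = 5.0 - 0.01 * 3.0 = 4.97
With lr=0.1: w_new = 5.0 - 0.1 * 3.0 = 4.7
Absolute difference = |4.97 - 4.7|
= 0.2700

0.2700


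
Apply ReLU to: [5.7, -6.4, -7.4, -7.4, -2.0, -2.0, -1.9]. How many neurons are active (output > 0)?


ReLU(x) = max(0, x) for each element:
ReLU(5.7) = 5.7
ReLU(-6.4) = 0
ReLU(-7.4) = 0
ReLU(-7.4) = 0
ReLU(-2.0) = 0
ReLU(-2.0) = 0
ReLU(-1.9) = 0
Active neurons (>0): 1

1


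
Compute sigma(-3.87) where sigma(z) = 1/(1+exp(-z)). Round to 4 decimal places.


sigmoid(z) = 1 / (1 + exp(-z))
exp(-(-3.87)) = exp(3.87) = 47.9424
1 + 47.9424 = 48.9424
1 / 48.9424 = 0.0204

0.0204


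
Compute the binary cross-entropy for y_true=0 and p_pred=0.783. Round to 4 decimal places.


For y=0: Loss = -log(1-p)
= -log(1 - 0.783)
= -log(0.217)
= -(-1.5279)
= 1.5279

1.5279


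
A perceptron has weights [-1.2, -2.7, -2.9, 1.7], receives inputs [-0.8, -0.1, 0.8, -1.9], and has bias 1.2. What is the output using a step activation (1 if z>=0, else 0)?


z = w . x + b
= -1.2*-0.8 + -2.7*-0.1 + -2.9*0.8 + 1.7*-1.9 + 1.2
= 0.96 + 0.27 + -2.32 + -3.23 + 1.2
= -4.32 + 1.2
= -3.12
Since z = -3.12 < 0, output = 0

0


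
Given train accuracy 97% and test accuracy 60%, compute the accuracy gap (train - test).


Gap = train_accuracy - test_accuracy
= 97 - 60
= 37%
This large gap strongly indicates overfitting.

37


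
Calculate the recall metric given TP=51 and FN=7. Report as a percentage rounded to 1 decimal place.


Recall = TP / (TP + FN) * 100
= 51 / (51 + 7)
= 51 / 58
= 0.8793
= 87.9%

87.9


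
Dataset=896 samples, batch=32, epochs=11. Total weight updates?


Iterations per epoch = 896 / 32 = 28
Total updates = iterations_per_epoch * epochs
= 28 * 11
= 308

308


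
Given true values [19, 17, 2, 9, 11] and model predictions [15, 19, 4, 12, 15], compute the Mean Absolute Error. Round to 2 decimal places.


Absolute errors: [4, 2, 2, 3, 4]
Sum of absolute errors = 15
MAE = 15 / 5 = 3.00

3.00


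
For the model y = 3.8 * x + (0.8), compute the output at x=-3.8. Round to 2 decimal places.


y = 3.8 * -3.8 + (0.8)
= -14.44 + (0.8)
= -13.64

-13.64


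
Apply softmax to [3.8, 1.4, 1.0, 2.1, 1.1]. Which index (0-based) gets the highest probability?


Softmax is a monotonic transformation, so it preserves the argmax.
We need to find the index of the maximum logit.
Index 0: 3.8
Index 1: 1.4
Index 2: 1.0
Index 3: 2.1
Index 4: 1.1
Maximum logit = 3.8 at index 0

0


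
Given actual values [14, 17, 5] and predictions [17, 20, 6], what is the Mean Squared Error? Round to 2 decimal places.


Differences: [-3, -3, -1]
Squared errors: [9, 9, 1]
Sum of squared errors = 19
MSE = 19 / 3 = 6.33

6.33


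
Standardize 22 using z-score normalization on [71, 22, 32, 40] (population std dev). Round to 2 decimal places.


Mean = (71 + 22 + 32 + 40) / 4 = 41.25
Variance = sum((x_i - mean)^2) / n = 335.6875
Std = sqrt(335.6875) = 18.3218
Z = (x - mean) / std
= (22 - 41.25) / 18.3218
= -19.25 / 18.3218
= -1.05

-1.05


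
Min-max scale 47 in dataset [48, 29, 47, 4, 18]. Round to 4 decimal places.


Min = 4, Max = 48
Range = 48 - 4 = 44
Scaled = (x - min) / (max - min)
= (47 - 4) / 44
= 43 / 44
= 0.9773

0.9773


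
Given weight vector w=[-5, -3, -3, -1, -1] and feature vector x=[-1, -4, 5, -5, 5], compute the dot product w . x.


Element-wise products:
-5 * -1 = 5
-3 * -4 = 12
-3 * 5 = -15
-1 * -5 = 5
-1 * 5 = -5
Sum = 5 + 12 + -15 + 5 + -5
= 2

2


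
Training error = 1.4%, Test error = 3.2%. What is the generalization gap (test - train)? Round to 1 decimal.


Generalization gap = test_error - train_error
= 3.2 - 1.4
= 1.8%
A small gap suggests good generalization.

1.8


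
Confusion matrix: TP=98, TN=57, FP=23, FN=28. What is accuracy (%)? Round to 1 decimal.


Accuracy = (TP + TN) / (TP + TN + FP + FN) * 100
= (98 + 57) / (98 + 57 + 23 + 28)
= 155 / 206
= 0.7524
= 75.2%

75.2


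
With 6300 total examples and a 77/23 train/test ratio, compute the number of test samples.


Train samples = 6300 * 77% = 4851
Test samples = 6300 - 4851
= 1449

1449


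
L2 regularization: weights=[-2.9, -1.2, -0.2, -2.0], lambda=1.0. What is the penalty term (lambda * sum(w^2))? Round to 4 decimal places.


Squaring each weight:
(-2.9)^2 = 8.41
(-1.2)^2 = 1.44
(-0.2)^2 = 0.04
(-2.0)^2 = 4.0
Sum of squares = 13.89
Penalty = 1.0 * 13.89 = 13.8900

13.8900


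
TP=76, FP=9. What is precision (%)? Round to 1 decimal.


Precision = TP / (TP + FP) * 100
= 76 / (76 + 9)
= 76 / 85
= 0.8941
= 89.4%

89.4


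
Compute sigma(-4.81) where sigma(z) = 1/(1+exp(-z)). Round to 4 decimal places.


sigmoid(z) = 1 / (1 + exp(-z))
exp(-(-4.81)) = exp(4.81) = 122.7316
1 + 122.7316 = 123.7316
1 / 123.7316 = 0.0081

0.0081


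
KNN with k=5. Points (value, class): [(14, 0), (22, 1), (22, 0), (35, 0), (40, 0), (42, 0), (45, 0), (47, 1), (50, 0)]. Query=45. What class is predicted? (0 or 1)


Distances from query 45:
Point 45 (class 0): distance = 0
Point 47 (class 1): distance = 2
Point 42 (class 0): distance = 3
Point 40 (class 0): distance = 5
Point 50 (class 0): distance = 5
K=5 nearest neighbors: classes = [0, 1, 0, 0, 0]
Votes for class 1: 1 / 5
Majority vote => class 0

0


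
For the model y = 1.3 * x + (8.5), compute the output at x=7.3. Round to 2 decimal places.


y = 1.3 * 7.3 + (8.5)
= 9.49 + (8.5)
= 17.99

17.99


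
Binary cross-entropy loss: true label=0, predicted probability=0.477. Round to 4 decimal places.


For y=0: Loss = -log(1-p)
= -log(1 - 0.477)
= -log(0.523)
= -(-0.6482)
= 0.6482

0.6482


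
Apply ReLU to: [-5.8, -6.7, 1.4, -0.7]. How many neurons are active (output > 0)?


ReLU(x) = max(0, x) for each element:
ReLU(-5.8) = 0
ReLU(-6.7) = 0
ReLU(1.4) = 1.4
ReLU(-0.7) = 0
Active neurons (>0): 1

1


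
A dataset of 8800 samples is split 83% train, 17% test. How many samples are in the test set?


Train samples = 8800 * 83% = 7304
Test samples = 8800 - 7304
= 1496

1496


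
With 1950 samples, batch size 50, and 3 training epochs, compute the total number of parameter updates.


Iterations per epoch = 1950 / 50 = 39
Total updates = iterations_per_epoch * epochs
= 39 * 3
= 117

117


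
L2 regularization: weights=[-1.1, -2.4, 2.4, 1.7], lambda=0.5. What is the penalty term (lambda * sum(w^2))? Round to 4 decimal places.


Squaring each weight:
(-1.1)^2 = 1.21
(-2.4)^2 = 5.76
2.4^2 = 5.76
1.7^2 = 2.89
Sum of squares = 15.62
Penalty = 0.5 * 15.62 = 7.8100

7.8100


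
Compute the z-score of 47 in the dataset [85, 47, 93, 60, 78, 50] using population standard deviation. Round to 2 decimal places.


Mean = (85 + 47 + 93 + 60 + 78 + 50) / 6 = 68.8333
Variance = sum((x_i - mean)^2) / n = 306.4722
Std = sqrt(306.4722) = 17.5063
Z = (x - mean) / std
= (47 - 68.8333) / 17.5063
= -21.8333 / 17.5063
= -1.25

-1.25


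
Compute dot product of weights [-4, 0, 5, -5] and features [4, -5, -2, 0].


Element-wise products:
-4 * 4 = -16
0 * -5 = 0
5 * -2 = -10
-5 * 0 = 0
Sum = -16 + 0 + -10 + 0
= -26

-26


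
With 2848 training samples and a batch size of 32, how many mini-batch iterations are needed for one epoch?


Iterations per epoch = dataset_size / batch_size
= 2848 / 32
= 89

89


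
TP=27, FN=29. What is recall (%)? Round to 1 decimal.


Recall = TP / (TP + FN) * 100
= 27 / (27 + 29)
= 27 / 56
= 0.4821
= 48.2%

48.2


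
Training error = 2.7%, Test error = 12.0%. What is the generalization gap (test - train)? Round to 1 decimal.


Generalization gap = test_error - train_error
= 12.0 - 2.7
= 9.3%
A moderate gap.

9.3


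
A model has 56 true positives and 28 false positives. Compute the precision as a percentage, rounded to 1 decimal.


Precision = TP / (TP + FP) * 100
= 56 / (56 + 28)
= 56 / 84
= 0.6667
= 66.7%

66.7


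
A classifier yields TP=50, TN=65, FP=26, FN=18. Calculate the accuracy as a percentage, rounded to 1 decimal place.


Accuracy = (TP + TN) / (TP + TN + FP + FN) * 100
= (50 + 65) / (50 + 65 + 26 + 18)
= 115 / 159
= 0.7233
= 72.3%

72.3


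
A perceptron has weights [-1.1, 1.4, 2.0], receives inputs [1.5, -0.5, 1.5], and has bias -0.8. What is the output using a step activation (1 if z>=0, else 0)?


z = w . x + b
= -1.1*1.5 + 1.4*-0.5 + 2.0*1.5 + -0.8
= -1.65 + -0.7 + 3.0 + -0.8
= 0.65 + -0.8
= -0.15
Since z = -0.15 < 0, output = 0

0


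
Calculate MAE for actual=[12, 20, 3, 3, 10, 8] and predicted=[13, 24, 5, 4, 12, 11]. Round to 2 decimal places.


Absolute errors: [1, 4, 2, 1, 2, 3]
Sum of absolute errors = 13
MAE = 13 / 6 = 2.17

2.17


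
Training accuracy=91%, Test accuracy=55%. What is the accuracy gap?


Gap = train_accuracy - test_accuracy
= 91 - 55
= 36%
This large gap strongly indicates overfitting.

36


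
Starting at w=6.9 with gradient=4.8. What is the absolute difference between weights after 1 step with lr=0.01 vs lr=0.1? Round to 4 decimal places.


With lr=0.01: w_new = 6.9 - 0.01 * 4.8 = 6.852
With lr=0.1: w_new = 6.9 - 0.1 * 4.8 = 6.42
Absolute difference = |6.852 - 6.42|
= 0.4320

0.4320


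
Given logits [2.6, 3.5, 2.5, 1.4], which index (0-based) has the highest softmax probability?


Softmax is a monotonic transformation, so it preserves the argmax.
We need to find the index of the maximum logit.
Index 0: 2.6
Index 1: 3.5
Index 2: 2.5
Index 3: 1.4
Maximum logit = 3.5 at index 1

1


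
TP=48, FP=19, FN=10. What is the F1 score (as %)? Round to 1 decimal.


Precision = TP / (TP + FP) = 48 / 67 = 0.7164
Recall = TP / (TP + FN) = 48 / 58 = 0.8276
F1 = 2 * P * R / (P + R)
= 2 * 0.7164 * 0.8276 / (0.7164 + 0.8276)
= 1.1858 / 1.544
= 0.768
As percentage: 76.8%

76.8


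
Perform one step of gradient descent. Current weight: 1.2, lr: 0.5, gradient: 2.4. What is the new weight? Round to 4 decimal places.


w_new = w_old - lr * gradient
= 1.2 - 0.5 * 2.4
= 1.2 - (1.2)
= 0.0000

0.0000


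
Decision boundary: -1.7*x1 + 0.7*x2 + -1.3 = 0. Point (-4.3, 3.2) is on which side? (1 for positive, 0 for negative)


Compute -1.7 * -4.3 + 0.7 * 3.2 + -1.3
= 7.31 + 2.24 + -1.3
= 8.25
Since 8.25 >= 0, the point is on the positive side.

1


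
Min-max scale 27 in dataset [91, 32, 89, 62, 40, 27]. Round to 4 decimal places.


Min = 27, Max = 91
Range = 91 - 27 = 64
Scaled = (x - min) / (max - min)
= (27 - 27) / 64
= 0 / 64
= 0.0000

0.0000


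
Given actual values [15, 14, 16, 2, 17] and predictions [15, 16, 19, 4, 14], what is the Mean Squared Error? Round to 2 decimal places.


Differences: [0, -2, -3, -2, 3]
Squared errors: [0, 4, 9, 4, 9]
Sum of squared errors = 26
MSE = 26 / 5 = 5.20

5.20


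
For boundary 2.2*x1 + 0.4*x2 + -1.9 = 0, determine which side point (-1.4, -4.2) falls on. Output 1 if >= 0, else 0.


Compute 2.2 * -1.4 + 0.4 * -4.2 + -1.9
= -3.08 + -1.68 + -1.9
= -6.66
Since -6.66 < 0, the point is on the negative side.

0


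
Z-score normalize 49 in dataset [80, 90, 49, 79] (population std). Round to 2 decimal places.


Mean = (80 + 90 + 49 + 79) / 4 = 74.5
Variance = sum((x_i - mean)^2) / n = 235.25
Std = sqrt(235.25) = 15.3379
Z = (x - mean) / std
= (49 - 74.5) / 15.3379
= -25.5 / 15.3379
= -1.66

-1.66


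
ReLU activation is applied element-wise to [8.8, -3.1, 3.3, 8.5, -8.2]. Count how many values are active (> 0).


ReLU(x) = max(0, x) for each element:
ReLU(8.8) = 8.8
ReLU(-3.1) = 0
ReLU(3.3) = 3.3
ReLU(8.5) = 8.5
ReLU(-8.2) = 0
Active neurons (>0): 3

3


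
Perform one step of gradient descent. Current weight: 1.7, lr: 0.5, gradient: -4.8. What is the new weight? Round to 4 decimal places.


w_new = w_old - lr * gradient
= 1.7 - 0.5 * -4.8
= 1.7 - (-2.4)
= 4.1000

4.1000


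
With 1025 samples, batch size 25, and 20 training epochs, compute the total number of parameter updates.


Iterations per epoch = 1025 / 25 = 41
Total updates = iterations_per_epoch * epochs
= 41 * 20
= 820

820


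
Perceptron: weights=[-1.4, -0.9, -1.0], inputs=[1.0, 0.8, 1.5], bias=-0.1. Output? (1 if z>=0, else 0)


z = w . x + b
= -1.4*1.0 + -0.9*0.8 + -1.0*1.5 + -0.1
= -1.4 + -0.72 + -1.5 + -0.1
= -3.62 + -0.1
= -3.72
Since z = -3.72 < 0, output = 0

0


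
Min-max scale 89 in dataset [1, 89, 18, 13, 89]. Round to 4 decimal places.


Min = 1, Max = 89
Range = 89 - 1 = 88
Scaled = (x - min) / (max - min)
= (89 - 1) / 88
= 88 / 88
= 1.0000

1.0000


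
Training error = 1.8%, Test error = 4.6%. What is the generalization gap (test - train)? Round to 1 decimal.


Generalization gap = test_error - train_error
= 4.6 - 1.8
= 2.8%
A moderate gap.

2.8


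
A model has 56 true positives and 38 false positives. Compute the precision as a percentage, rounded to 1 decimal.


Precision = TP / (TP + FP) * 100
= 56 / (56 + 38)
= 56 / 94
= 0.5957
= 59.6%

59.6


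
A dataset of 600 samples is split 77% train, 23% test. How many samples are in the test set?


Train samples = 600 * 77% = 462
Test samples = 600 - 462
= 138

138


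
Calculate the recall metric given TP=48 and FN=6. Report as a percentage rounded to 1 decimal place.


Recall = TP / (TP + FN) * 100
= 48 / (48 + 6)
= 48 / 54
= 0.8889
= 88.9%

88.9


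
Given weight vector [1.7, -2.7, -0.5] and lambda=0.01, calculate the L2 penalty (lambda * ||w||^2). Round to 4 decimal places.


Squaring each weight:
1.7^2 = 2.89
(-2.7)^2 = 7.29
(-0.5)^2 = 0.25
Sum of squares = 10.43
Penalty = 0.01 * 10.43 = 0.1043

0.1043


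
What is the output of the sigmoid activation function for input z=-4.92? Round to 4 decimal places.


sigmoid(z) = 1 / (1 + exp(-z))
exp(-(-4.92)) = exp(4.92) = 137.0026
1 + 137.0026 = 138.0026
1 / 138.0026 = 0.0072

0.0072


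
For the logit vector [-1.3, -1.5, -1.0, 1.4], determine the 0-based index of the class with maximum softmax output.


Softmax is a monotonic transformation, so it preserves the argmax.
We need to find the index of the maximum logit.
Index 0: -1.3
Index 1: -1.5
Index 2: -1.0
Index 3: 1.4
Maximum logit = 1.4 at index 3

3
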